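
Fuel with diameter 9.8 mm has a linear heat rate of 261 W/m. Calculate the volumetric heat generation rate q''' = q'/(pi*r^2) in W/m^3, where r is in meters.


r = D / 2 / 1000 = 9.8 / 2 / 1000 = 0.0049 m
q''' = q' / (pi * r^2)
q''' = 261 / (pi * 0.0049^2)
q''' = 3.4602e+06 W/m^3

3.4602e+06


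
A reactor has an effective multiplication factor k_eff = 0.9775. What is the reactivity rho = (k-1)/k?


rho = (k_eff - 1) / k_eff
rho = (0.9775 - 1) / 0.9775
rho = -0.023018

-0.023018


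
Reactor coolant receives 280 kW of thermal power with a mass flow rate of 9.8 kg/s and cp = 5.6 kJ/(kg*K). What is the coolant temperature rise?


dT = Q / (m_dot * cp)
dT = 280 / (9.8 * 5.6)
dT = 5.1020 C

5.1020


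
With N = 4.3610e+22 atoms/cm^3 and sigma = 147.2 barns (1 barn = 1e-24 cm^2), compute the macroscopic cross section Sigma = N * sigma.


Sigma = N * sigma_barns * 1e-24
Sigma = 4.3610e+22 * 147.2 * 1e-24
Sigma = 6.4194 /cm

6.4194


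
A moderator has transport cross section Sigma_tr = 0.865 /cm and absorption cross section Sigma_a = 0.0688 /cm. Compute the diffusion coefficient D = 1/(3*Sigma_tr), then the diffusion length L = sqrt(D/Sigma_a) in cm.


D = 1 / (3 * Sigma_tr) = 1 / (3 * 0.865) = 0.3853565 cm
L = sqrt(D / Sigma_a)
L = sqrt(0.3853565 / 0.0688)
L = 2.3667 cm

2.3667


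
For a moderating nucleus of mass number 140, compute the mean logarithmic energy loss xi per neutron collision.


xi = 1 + (A-1)^2/(2A) * ln((A-1)/(A+1))
xi = 1 + (140-1)^2/(2*140) * ln((140-1)/(140 +1))
xi = 0.014218

0.014218


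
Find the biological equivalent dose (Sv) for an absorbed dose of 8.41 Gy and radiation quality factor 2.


H = D * Q
H = 8.41 * 2
H = 16.820 Sv

16.820


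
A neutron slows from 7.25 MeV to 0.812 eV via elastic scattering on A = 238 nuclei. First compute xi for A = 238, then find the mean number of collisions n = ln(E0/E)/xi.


xi = 1 + (A-1)^2/(2A)*ln((A-1)/(A+1)) = 0.008379872 (for A = 238)
n = ln(E0/E) / xi
n = ln(7.25e6 / 0.812) / 0.008379872
n = ln(8.928571e+06) / 0.008379872 = 1909.9

1909.9


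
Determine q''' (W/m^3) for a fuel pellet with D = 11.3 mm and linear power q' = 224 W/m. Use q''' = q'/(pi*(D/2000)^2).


r = D / 2 / 1000 = 11.3 / 2 / 1000 = 0.00565 m
q''' = q' / (pi * r^2)
q''' = 224 / (pi * 0.00565^2)
q''' = 2.2336e+06 W/m^3

2.2336e+06


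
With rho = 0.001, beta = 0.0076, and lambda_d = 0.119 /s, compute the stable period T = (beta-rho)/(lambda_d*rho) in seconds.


T = (beta - rho) / (lambda_d * rho)
T = (0.0076 - 0.001) / (0.119 * 0.001)
T = 55.462 s

55.462


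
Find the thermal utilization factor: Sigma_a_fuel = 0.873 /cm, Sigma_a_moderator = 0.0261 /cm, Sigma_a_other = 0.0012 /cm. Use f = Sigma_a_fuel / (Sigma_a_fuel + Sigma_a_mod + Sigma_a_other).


f = Sigma_a_fuel / (Sigma_a_fuel + Sigma_a_mod + Sigma_a_other)
f = 0.873 / (0.873 + 0.0261 + 0.0012)
f = 0.96968

0.96968


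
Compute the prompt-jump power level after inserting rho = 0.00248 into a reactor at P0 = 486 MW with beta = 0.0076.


P1/P0 = beta / (beta - rho)
P1/P0 = 0.0076 / (0.0076 - 0.00248) = 1.484375
P1 = 486 * 1.484375 = 721.41 MW

721.41


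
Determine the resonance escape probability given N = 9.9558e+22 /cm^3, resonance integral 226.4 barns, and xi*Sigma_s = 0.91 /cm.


p = exp(-N * I * 1e-24 / (xi*Sigma_s))
p = exp(-9.9558e+22 * 226.4 * 1e-24 / 0.91)
p = 1.7494e-11

1.7494e-11


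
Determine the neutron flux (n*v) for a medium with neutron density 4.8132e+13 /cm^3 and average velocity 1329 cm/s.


phi = n * v
phi = 4.8132e+13 * 1329
phi = 6.3967e+16 /cm^2/s

6.3967e+16


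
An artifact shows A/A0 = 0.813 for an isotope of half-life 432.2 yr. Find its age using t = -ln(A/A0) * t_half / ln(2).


lambda = ln(2) / t_half = ln(2) / 432.2 = 0.001603765 /yr
t = -ln(A/A0) / lambda
t = -ln(0.813) / 0.001603765
t = 129.09 yr

129.09


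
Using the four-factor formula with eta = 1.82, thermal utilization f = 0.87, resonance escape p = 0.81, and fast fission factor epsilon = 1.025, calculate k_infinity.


k_inf = eta * f * p * epsilon
k_inf = 1.82 * 0.87 * 0.81 * 1.025
k_inf = 1.3146

1.3146


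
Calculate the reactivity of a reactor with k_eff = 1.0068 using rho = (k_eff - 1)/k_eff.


rho = (k_eff - 1) / k_eff
rho = (1.0068 - 1) / 1.0068
rho = 0.0067541

0.0067541


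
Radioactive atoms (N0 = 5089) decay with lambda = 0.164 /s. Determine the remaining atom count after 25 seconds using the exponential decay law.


N = N0 * exp(-lambda * t)
N = 5089 * exp(-0.164 * 25)
N = 84.338

84.338


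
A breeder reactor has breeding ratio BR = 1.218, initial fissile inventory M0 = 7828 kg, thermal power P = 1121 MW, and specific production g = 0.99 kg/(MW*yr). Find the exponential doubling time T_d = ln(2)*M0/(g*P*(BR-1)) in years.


Breeding gain G = BR - 1 = 1.218 - 1 = 0.218
Fissile production rate = g * P * G = 0.99 * 1121 * 0.218 = 241.93422 kg/yr
T_d = ln(2) * M0 / (g * P * G)
T_d = ln(2) * 7828 / 241.93422 = 22.427 yr

22.427


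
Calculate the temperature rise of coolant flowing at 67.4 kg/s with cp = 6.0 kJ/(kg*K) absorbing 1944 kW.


dT = Q / (m_dot * cp)
dT = 1944 / (67.4 * 6.0)
dT = 4.8071 C

4.8071


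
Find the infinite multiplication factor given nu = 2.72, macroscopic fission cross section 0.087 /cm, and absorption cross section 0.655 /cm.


k_inf = nu * Sigma_f / Sigma_a
k_inf = 2.72 * 0.087 / 0.655
k_inf = 0.36128

0.36128


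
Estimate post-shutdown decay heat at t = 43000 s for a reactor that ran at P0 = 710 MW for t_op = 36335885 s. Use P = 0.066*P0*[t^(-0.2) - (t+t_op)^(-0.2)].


P/P0 = 0.066 * [t^(-0.2) - (t + t_op)^(-0.2)]
P/P0 = 0.066 * [43000^(-0.2) - (43000 + 36335885)^(-0.2)]
P/P0 = 0.066 * [0.1183876 - 0.03074894] = 0.005784152
P = 710 * 0.005784152 = 4.1067 MW

4.1067


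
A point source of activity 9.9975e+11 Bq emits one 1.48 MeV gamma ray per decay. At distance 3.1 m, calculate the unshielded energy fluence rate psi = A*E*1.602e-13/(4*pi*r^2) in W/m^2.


psi = A * E * 1.602e-13 / (4*pi*r^2)
psi = 9.9975e+11 * 1.48 * 1.602e-13 / (4*pi*3.1^2)
psi = 0.0019628 W/m^2

0.0019628


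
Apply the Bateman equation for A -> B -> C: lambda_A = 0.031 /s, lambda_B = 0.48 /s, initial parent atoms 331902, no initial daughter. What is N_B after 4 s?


N_B(t) = lambda_A * N_A0 / (lambda_B - lambda_A) * [exp(-lambda_A*t) - exp(-lambda_B*t)]
exp(-0.031*4) = 0.8833798; exp(-0.48*4) = 0.1466070
N_B = 0.031 * 331902 / (0.48 - 0.031) * (0.8833798 - 0.1466070)
N_B = 16883

16883


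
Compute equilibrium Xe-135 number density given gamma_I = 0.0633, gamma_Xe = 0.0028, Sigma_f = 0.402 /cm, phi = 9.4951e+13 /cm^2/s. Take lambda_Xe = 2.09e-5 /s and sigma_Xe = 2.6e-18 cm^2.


Xe_eq = (gamma_I + gamma_Xe) * Sigma_f * phi / (lambda_Xe + sigma_Xe * phi)
Numerator = (0.0633 + 0.0028) * 0.402 * 9.4951e+13 = 2.523057e+12
Denominator = 2.09e-5 + 2.6e-18 * 9.4951e+13 = 2.677726e-04
Xe_eq = 2.523057e+12 / 2.677726e-04 = 9.4224e+15 /cm^3

9.4224e+15


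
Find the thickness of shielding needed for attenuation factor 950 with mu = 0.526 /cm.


x = ln(factor) / mu
x = ln(950) / 0.526
x = 13.035 cm

13.035


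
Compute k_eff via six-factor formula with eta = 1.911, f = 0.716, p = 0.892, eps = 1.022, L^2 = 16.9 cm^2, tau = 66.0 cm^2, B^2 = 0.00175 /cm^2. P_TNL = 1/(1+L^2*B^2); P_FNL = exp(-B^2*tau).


k_inf = eta*f*p*eps = 1.911*0.716*0.892*1.022 = 1.247353
P_TNL = 1/(1 + L^2*B^2) = 1/(1 + 16.9*0.00175) = 0.9712746
P_FNL = exp(-B^2*tau) = exp(-0.00175*66.0) = 0.8909206
k_eff = k_inf * P_TNL * P_FNL = 1.247353 * 0.9712746 * 0.8909206
k_eff = 1.0794

1.0794


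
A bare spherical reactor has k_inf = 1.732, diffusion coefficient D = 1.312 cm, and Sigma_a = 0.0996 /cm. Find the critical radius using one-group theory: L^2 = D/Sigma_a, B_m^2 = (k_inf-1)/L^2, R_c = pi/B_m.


L^2 = D / Sigma_a = 1.312 / 0.0996 = 13.17269 cm^2
B_m^2 = (k_inf - 1) / L^2 = (1.732 - 1) / 13.17269 = 0.05556952 /cm^2
For a bare sphere: B_g = pi/R, so R_c = pi / sqrt(B_m^2)
R_c = pi / sqrt(0.05556952) = 13.327 cm

13.327


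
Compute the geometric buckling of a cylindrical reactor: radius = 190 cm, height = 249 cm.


B^2 = (2.405/R)^2 + (pi/H)^2
B^2 = (2.405/190)^2 + (pi/249)^2
B^2 = 3.1941e-04 /cm^2

3.1941e-04


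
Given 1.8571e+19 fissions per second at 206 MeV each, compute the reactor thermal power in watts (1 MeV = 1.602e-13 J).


P = fission_rate * E_MeV * 1.602e-13
P = 1.8571e+19 * 206 * 1.602e-13
P = 6.1287e+08 W

6.1287e+08


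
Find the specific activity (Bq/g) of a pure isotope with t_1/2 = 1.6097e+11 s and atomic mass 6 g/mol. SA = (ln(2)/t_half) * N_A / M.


lambda = ln(2) / t_half = ln(2) / 1.6097e+11 = 4.306064e-12 /s
SA = lambda * N_A / M
SA = 4.306064e-12 * 6.022e23 / 6
SA = 4.3219e+11 Bq/g

4.3219e+11


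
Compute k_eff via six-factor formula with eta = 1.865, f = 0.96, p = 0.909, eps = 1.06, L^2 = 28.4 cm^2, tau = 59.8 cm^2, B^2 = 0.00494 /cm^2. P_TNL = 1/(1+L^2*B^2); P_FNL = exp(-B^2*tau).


k_inf = eta*f*p*eps = 1.865*0.96*0.909*1.06 = 1.725122
P_TNL = 1/(1 + L^2*B^2) = 1/(1 + 28.4*0.00494) = 0.8769653
P_FNL = exp(-B^2*tau) = exp(-0.00494*59.8) = 0.7442249
k_eff = k_inf * P_TNL * P_FNL = 1.725122 * 0.8769653 * 0.7442249
k_eff = 1.1259

1.1259


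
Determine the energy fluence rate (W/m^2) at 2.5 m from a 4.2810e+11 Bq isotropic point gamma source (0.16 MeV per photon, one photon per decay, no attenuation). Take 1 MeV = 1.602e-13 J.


psi = A * E * 1.602e-13 / (4*pi*r^2)
psi = 4.2810e+11 * 0.16 * 1.602e-13 / (4*pi*2.5^2)
psi = 1.3971e-04 W/m^2

1.3971e-04


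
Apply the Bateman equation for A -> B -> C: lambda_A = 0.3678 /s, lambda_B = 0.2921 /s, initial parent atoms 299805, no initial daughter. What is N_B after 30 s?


N_B(t) = lambda_A * N_A0 / (lambda_B - lambda_A) * [exp(-lambda_A*t) - exp(-lambda_B*t)]
exp(-0.3678*30) = 1.614339e-05; exp(-0.2921*30) = 1.564147e-04
N_B = 0.3678 * 299805 / (0.2921 - 0.3678) * (1.614339e-05 - 1.564147e-04)
N_B = 204.33

204.33


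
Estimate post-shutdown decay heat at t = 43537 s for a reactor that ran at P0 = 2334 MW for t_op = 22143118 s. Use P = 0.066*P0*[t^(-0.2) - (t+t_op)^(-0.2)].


P/P0 = 0.066 * [t^(-0.2) - (t + t_op)^(-0.2)]
P/P0 = 0.066 * [43537^(-0.2) - (43537 + 22143118)^(-0.2)]
P/P0 = 0.066 * [0.1180941 - 0.03394545] = 0.005553811
P = 2334 * 0.005553811 = 12.963 MW

12.963


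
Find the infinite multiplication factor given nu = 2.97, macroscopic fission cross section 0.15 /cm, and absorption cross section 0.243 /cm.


k_inf = nu * Sigma_f / Sigma_a
k_inf = 2.97 * 0.15 / 0.243
k_inf = 1.8333

1.8333


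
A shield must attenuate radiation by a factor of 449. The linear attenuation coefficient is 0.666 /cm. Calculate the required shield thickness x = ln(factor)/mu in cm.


x = ln(factor) / mu
x = ln(449) / 0.666
x = 9.1697 cm

9.1697


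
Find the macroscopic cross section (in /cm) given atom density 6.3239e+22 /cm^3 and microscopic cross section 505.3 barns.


Sigma = N * sigma_barns * 1e-24
Sigma = 6.3239e+22 * 505.3 * 1e-24
Sigma = 31.955 /cm

31.955


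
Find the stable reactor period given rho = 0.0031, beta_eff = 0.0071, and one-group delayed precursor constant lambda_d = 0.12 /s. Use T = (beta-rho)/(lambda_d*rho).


T = (beta - rho) / (lambda_d * rho)
T = (0.0071 - 0.0031) / (0.12 * 0.0031)
T = 10.753 s

10.753


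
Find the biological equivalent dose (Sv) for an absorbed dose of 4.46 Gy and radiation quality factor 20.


H = D * Q
H = 4.46 * 20
H = 89.200 Sv

89.200


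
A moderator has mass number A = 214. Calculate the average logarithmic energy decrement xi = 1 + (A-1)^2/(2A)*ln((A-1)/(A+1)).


xi = 1 + (A-1)^2/(2A) * ln((A-1)/(A+1))
xi = 1 + (214-1)^2/(2*214) * ln((214-1)/(214 +1))
xi = 0.0093167

0.0093167


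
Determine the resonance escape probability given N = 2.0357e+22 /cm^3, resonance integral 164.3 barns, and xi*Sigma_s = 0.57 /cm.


p = exp(-N * I * 1e-24 / (xi*Sigma_s))
p = exp(-2.0357e+22 * 164.3 * 1e-24 / 0.57)
p = 0.0028290

0.0028290


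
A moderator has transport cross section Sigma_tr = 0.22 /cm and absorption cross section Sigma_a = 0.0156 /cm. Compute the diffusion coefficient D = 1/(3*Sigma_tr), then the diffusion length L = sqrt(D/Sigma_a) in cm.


D = 1 / (3 * Sigma_tr) = 1 / (3 * 0.22) = 1.515152 cm
L = sqrt(D / Sigma_a)
L = sqrt(1.515152 / 0.0156)
L = 9.8552 cm

9.8552


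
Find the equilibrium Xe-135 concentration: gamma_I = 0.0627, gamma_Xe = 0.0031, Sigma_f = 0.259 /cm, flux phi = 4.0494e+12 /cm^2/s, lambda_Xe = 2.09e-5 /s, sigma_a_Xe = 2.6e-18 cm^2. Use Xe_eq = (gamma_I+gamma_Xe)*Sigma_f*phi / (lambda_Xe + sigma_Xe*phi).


Xe_eq = (gamma_I + gamma_Xe) * Sigma_f * phi / (lambda_Xe + sigma_Xe * phi)
Numerator = (0.0627 + 0.0031) * 0.259 * 4.0494e+12 = 6.901068e+10
Denominator = 2.09e-5 + 2.6e-18 * 4.0494e+12 = 3.142844e-05
Xe_eq = 6.901068e+10 / 3.142844e-05 = 2.1958e+15 /cm^3

2.1958e+15


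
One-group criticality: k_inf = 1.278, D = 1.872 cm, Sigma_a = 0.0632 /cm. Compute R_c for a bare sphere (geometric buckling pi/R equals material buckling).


L^2 = D / Sigma_a = 1.872 / 0.0632 = 29.62025 cm^2
B_m^2 = (k_inf - 1) / L^2 = (1.278 - 1) / 29.62025 = 0.009385471 /cm^2
For a bare sphere: B_g = pi/R, so R_c = pi / sqrt(B_m^2)
R_c = pi / sqrt(0.009385471) = 32.428 cm

32.428


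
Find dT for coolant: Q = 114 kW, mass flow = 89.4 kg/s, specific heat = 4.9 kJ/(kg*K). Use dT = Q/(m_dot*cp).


dT = Q / (m_dot * cp)
dT = 114 / (89.4 * 4.9)
dT = 0.26024 C

0.26024


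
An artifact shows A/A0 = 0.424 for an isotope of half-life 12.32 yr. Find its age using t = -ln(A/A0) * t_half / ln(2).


lambda = ln(2) / t_half = ln(2) / 12.32 = 0.05626195 /yr
t = -ln(A/A0) / lambda
t = -ln(0.424) / 0.05626195
t = 15.250 yr

15.250


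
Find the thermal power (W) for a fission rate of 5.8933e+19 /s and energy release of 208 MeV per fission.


P = fission_rate * E_MeV * 1.602e-13
P = 5.8933e+19 * 208 * 1.602e-13
P = 1.9637e+09 W

1.9637e+09


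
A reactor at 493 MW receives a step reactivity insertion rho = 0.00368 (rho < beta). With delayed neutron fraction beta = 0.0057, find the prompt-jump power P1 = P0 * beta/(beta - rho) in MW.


P1/P0 = beta / (beta - rho)
P1/P0 = 0.0057 / (0.0057 - 0.00368) = 2.821782
P1 = 493 * 2.821782 = 1391.1 MW

1391.1


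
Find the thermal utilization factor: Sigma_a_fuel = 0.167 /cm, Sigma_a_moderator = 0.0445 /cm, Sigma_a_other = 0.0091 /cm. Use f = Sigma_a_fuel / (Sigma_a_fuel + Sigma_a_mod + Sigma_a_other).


f = Sigma_a_fuel / (Sigma_a_fuel + Sigma_a_mod + Sigma_a_other)
f = 0.167 / (0.167 + 0.0445 + 0.0091)
f = 0.75703

0.75703


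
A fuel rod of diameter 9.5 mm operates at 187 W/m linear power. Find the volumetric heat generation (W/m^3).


r = D / 2 / 1000 = 9.5 / 2 / 1000 = 0.00475 m
q''' = q' / (pi * r^2)
q''' = 187 / (pi * 0.00475^2)
q''' = 2.6382e+06 W/m^3

2.6382e+06


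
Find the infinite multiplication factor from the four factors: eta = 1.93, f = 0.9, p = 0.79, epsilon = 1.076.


k_inf = eta * f * p * epsilon
k_inf = 1.93 * 0.9 * 0.79 * 1.076
k_inf = 1.4765

1.4765


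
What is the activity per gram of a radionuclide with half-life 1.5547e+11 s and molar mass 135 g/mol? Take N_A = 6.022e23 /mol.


lambda = ln(2) / t_half = ln(2) / 1.5547e+11 = 4.458398e-12 /s
SA = lambda * N_A / M
SA = 4.458398e-12 * 6.022e23 / 135
SA = 1.9888e+10 Bq/g

1.9888e+10


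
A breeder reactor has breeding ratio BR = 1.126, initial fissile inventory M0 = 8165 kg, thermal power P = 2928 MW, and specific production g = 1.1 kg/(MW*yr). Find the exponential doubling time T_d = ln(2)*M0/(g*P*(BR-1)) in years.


Breeding gain G = BR - 1 = 1.126 - 1 = 0.126
Fissile production rate = g * P * G = 1.1 * 2928 * 0.126 = 405.8208 kg/yr
T_d = ln(2) * M0 / (g * P * G)
T_d = ln(2) * 8165 / 405.8208 = 13.946 yr

13.946


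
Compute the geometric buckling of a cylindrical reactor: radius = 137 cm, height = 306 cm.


B^2 = (2.405/R)^2 + (pi/H)^2
B^2 = (2.405/137)^2 + (pi/306)^2
B^2 = 4.1357e-04 /cm^2

4.1357e-04


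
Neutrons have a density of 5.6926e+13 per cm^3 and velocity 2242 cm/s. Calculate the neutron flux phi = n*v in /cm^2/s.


phi = n * v
phi = 5.6926e+13 * 2242
phi = 1.2763e+17 /cm^2/s

1.2763e+17


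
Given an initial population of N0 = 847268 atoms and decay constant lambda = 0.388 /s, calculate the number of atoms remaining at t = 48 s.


N = N0 * exp(-lambda * t)
N = 847268 * exp(-0.388 * 48)
N = 0.0069139

0.0069139


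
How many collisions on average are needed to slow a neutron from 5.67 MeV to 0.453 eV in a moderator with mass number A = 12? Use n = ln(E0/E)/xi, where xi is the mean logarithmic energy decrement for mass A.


xi = 1 + (A-1)^2/(2A)*ln((A-1)/(A+1)) = 0.1577690 (for A = 12)
n = ln(E0/E) / xi
n = ln(5.67e6 / 0.453) / 0.1577690
n = ln(1.251656e+07) / 0.1577690 = 103.59

103.59


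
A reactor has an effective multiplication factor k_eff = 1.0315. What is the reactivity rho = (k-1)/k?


rho = (k_eff - 1) / k_eff
rho = (1.0315 - 1) / 1.0315
rho = 0.030538

0.030538


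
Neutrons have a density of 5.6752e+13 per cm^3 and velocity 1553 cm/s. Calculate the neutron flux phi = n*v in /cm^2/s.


phi = n * v
phi = 5.6752e+13 * 1553
phi = 8.8136e+16 /cm^2/s

8.8136e+16


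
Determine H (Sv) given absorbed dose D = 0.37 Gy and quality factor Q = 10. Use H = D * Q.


H = D * Q
H = 0.37 * 10
H = 3.7000 Sv

3.7000


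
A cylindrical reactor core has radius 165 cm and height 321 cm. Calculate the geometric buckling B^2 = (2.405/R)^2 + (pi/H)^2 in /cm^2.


B^2 = (2.405/R)^2 + (pi/H)^2
B^2 = (2.405/165)^2 + (pi/321)^2
B^2 = 3.0824e-04 /cm^2

3.0824e-04


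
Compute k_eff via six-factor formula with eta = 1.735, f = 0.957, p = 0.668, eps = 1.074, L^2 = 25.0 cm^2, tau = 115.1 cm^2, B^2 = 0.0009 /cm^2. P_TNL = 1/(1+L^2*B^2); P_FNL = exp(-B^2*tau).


k_inf = eta*f*p*eps = 1.735*0.957*0.668*1.074 = 1.191221
P_TNL = 1/(1 + L^2*B^2) = 1/(1 + 25.0*0.0009) = 0.9779951
P_FNL = exp(-B^2*tau) = exp(-0.0009*115.1) = 0.9015949
k_eff = k_inf * P_TNL * P_FNL = 1.191221 * 0.9779951 * 0.9015949
k_eff = 1.0504

1.0504


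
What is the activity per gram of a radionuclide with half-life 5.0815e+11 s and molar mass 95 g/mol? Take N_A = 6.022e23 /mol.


lambda = ln(2) / t_half = ln(2) / 5.0815e+11 = 1.364060e-12 /s
SA = lambda * N_A / M
SA = 1.364060e-12 * 6.022e23 / 95
SA = 8.6467e+09 Bq/g

8.6467e+09


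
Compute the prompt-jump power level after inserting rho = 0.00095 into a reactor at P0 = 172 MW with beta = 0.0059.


P1/P0 = beta / (beta - rho)
P1/P0 = 0.0059 / (0.0059 - 0.00095) = 1.191919
P1 = 172 * 1.191919 = 205.01 MW

205.01


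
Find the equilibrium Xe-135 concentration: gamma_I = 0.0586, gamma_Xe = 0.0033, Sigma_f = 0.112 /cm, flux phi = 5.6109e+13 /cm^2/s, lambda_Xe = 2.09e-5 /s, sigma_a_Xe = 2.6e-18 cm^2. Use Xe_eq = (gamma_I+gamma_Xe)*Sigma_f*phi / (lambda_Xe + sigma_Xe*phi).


Xe_eq = (gamma_I + gamma_Xe) * Sigma_f * phi / (lambda_Xe + sigma_Xe * phi)
Numerator = (0.0586 + 0.0033) * 0.112 * 5.6109e+13 = 3.889925e+11
Denominator = 2.09e-5 + 2.6e-18 * 5.6109e+13 = 1.667834e-04
Xe_eq = 3.889925e+11 / 1.667834e-04 = 2.3323e+15 /cm^3

2.3323e+15


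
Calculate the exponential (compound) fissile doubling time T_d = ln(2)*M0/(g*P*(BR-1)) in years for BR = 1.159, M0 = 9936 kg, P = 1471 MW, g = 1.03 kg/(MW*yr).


Breeding gain G = BR - 1 = 1.159 - 1 = 0.159
Fissile production rate = g * P * G = 1.03 * 1471 * 0.159 = 240.90567 kg/yr
T_d = ln(2) * M0 / (g * P * G)
T_d = ln(2) * 9936 / 240.90567 = 28.588 yr

28.588


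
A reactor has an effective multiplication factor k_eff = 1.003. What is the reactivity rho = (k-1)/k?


rho = (k_eff - 1) / k_eff
rho = (1.003 - 1) / 1.003
rho = 0.0029910

0.0029910


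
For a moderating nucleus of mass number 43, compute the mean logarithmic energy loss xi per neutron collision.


xi = 1 + (A-1)^2/(2A) * ln((A-1)/(A+1))
xi = 1 + (43-1)^2/(2*43) * ln((43-1)/(43 +1))
xi = 0.045799

0.045799


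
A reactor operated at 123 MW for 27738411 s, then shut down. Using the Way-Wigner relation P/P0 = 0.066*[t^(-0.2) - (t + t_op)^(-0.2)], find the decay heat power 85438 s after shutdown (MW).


P/P0 = 0.066 * [t^(-0.2) - (t + t_op)^(-0.2)]
P/P0 = 0.066 * [85438^(-0.2) - (85438 + 27738411)^(-0.2)]
P/P0 = 0.066 * [0.1031976 - 0.03244267] = 0.004669825
P = 123 * 0.004669825 = 0.57439 MW

0.57439


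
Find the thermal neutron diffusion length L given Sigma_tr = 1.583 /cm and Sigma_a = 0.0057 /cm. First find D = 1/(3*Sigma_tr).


D = 1 / (3 * Sigma_tr) = 1 / (3 * 1.583) = 0.2105706 cm
L = sqrt(D / Sigma_a)
L = sqrt(0.2105706 / 0.0057)
L = 6.0780 cm

6.0780


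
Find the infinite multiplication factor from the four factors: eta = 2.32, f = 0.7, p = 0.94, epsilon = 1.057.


k_inf = eta * f * p * epsilon
k_inf = 2.32 * 0.7 * 0.94 * 1.057
k_inf = 1.6136

1.6136


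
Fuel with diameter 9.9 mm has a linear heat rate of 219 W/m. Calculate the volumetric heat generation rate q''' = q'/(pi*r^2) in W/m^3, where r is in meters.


r = D / 2 / 1000 = 9.9 / 2 / 1000 = 0.00495 m
q''' = q' / (pi * r^2)
q''' = 219 / (pi * 0.00495^2)
q''' = 2.8450e+06 W/m^3

2.8450e+06


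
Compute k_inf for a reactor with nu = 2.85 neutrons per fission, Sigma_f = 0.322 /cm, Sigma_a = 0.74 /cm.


k_inf = nu * Sigma_f / Sigma_a
k_inf = 2.85 * 0.322 / 0.74
k_inf = 1.2401

1.2401


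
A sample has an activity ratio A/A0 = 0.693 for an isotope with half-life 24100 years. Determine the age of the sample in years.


lambda = ln(2) / t_half = ln(2) / 24100 = 2.876129e-05 /yr
t = -ln(A/A0) / lambda
t = -ln(0.693) / 2.876129e-05
t = 12751 yr

12751


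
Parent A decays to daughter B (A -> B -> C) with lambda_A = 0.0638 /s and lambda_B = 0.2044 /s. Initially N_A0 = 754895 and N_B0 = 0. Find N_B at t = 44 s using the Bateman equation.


N_B(t) = lambda_A * N_A0 / (lambda_B - lambda_A) * [exp(-lambda_A*t) - exp(-lambda_B*t)]
exp(-0.0638*44) = 0.06037380; exp(-0.2044*44) = 1.242022e-04
N_B = 0.0638 * 754895 / (0.2044 - 0.0638) * (0.06037380 - 1.242022e-04)
N_B = 20638

20638


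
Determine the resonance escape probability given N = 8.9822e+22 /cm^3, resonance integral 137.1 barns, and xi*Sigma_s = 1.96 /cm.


p = exp(-N * I * 1e-24 / (xi*Sigma_s))
p = exp(-8.9822e+22 * 137.1 * 1e-24 / 1.96)
p = 0.0018679

0.0018679


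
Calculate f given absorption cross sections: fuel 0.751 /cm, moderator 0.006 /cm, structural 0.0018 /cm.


f = Sigma_a_fuel / (Sigma_a_fuel + Sigma_a_mod + Sigma_a_other)
f = 0.751 / (0.751 + 0.006 + 0.0018)
f = 0.98972

0.98972


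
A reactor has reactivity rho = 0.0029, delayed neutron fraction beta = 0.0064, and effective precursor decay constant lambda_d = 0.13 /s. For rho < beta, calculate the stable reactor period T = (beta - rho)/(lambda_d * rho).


T = (beta - rho) / (lambda_d * rho)
T = (0.0064 - 0.0029) / (0.13 * 0.0029)
T = 9.2838 s

9.2838


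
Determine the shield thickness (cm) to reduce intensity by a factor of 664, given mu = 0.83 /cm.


x = ln(factor) / mu
x = ln(664) / 0.83
x = 7.8293 cm

7.8293


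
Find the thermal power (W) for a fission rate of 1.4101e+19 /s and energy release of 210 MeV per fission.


P = fission_rate * E_MeV * 1.602e-13
P = 1.4101e+19 * 210 * 1.602e-13
P = 4.7439e+08 W

4.7439e+08


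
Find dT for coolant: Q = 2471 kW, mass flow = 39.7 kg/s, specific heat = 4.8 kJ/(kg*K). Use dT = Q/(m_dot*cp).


dT = Q / (m_dot * cp)
dT = 2471 / (39.7 * 4.8)
dT = 12.967 C

12.967


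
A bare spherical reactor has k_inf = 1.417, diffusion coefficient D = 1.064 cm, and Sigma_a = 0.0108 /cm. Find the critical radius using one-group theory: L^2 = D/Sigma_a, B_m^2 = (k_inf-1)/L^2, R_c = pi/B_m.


L^2 = D / Sigma_a = 1.064 / 0.0108 = 98.51852 cm^2
B_m^2 = (k_inf - 1) / L^2 = (1.417 - 1) / 98.51852 = 0.004232707 /cm^2
For a bare sphere: B_g = pi/R, so R_c = pi / sqrt(B_m^2)
R_c = pi / sqrt(0.004232707) = 48.288 cm

48.288


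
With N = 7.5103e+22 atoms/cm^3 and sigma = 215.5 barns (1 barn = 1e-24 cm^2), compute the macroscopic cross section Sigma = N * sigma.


Sigma = N * sigma_barns * 1e-24
Sigma = 7.5103e+22 * 215.5 * 1e-24
Sigma = 16.185 /cm

16.185


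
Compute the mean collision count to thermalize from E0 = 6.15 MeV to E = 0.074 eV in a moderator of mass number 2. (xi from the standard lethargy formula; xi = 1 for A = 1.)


xi = 1 + (A-1)^2/(2A)*ln((A-1)/(A+1)) = 0.7253469 (for A = 2)
n = ln(E0/E) / xi
n = ln(6.15e6 / 0.074) / 0.7253469
n = ln(8.310811e+07) / 0.7253469 = 25.141

25.141


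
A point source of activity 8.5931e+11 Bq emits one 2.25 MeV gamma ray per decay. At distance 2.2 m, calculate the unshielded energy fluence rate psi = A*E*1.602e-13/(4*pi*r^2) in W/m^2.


psi = A * E * 1.602e-13 / (4*pi*r^2)
psi = 8.5931e+11 * 2.25 * 1.602e-13 / (4*pi*2.2^2)
psi = 0.0050926 W/m^2

0.0050926


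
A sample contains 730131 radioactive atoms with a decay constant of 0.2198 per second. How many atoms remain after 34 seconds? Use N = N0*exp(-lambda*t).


N = N0 * exp(-lambda * t)
N = 730131 * exp(-0.2198 * 34)
N = 414.79

414.79


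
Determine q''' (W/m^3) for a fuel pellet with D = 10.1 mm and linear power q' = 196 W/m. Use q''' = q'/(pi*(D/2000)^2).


r = D / 2 / 1000 = 10.1 / 2 / 1000 = 0.00505 m
q''' = q' / (pi * r^2)
q''' = 196 / (pi * 0.00505^2)
q''' = 2.4464e+06 W/m^3

2.4464e+06


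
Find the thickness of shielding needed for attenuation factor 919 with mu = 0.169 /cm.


x = ln(factor) / mu
x = ln(919) / 0.169
x = 40.374 cm

40.374


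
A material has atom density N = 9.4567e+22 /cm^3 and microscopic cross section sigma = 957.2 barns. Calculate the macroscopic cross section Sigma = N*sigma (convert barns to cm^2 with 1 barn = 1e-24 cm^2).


Sigma = N * sigma_barns * 1e-24
Sigma = 9.4567e+22 * 957.2 * 1e-24
Sigma = 90.520 /cm

90.520


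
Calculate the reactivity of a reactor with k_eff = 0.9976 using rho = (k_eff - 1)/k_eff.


rho = (k_eff - 1) / k_eff
rho = (0.9976 - 1) / 0.9976
rho = -0.0024058

-0.0024058


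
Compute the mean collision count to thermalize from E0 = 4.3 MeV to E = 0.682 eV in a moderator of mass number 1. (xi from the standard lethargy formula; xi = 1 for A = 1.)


xi = 1 + (A-1)^2/(2A)*ln((A-1)/(A+1)) = 1 (for A = 1)
n = ln(E0/E) / xi
n = ln(4.3e6 / 0.682) / 1
n = ln(6.304985e+06) / 1 = 15.657

15.657


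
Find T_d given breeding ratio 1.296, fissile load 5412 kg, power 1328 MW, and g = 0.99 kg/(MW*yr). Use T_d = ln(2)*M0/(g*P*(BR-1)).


Breeding gain G = BR - 1 = 1.296 - 1 = 0.296
Fissile production rate = g * P * G = 0.99 * 1328 * 0.296 = 389.15712 kg/yr
T_d = ln(2) * M0 / (g * P * G)
T_d = ln(2) * 5412 / 389.15712 = 9.6396 yr

9.6396


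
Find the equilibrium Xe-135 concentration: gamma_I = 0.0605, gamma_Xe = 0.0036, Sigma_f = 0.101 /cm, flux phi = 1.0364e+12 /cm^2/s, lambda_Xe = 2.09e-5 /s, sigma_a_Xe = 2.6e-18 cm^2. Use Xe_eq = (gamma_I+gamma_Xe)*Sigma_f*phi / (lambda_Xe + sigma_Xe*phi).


Xe_eq = (gamma_I + gamma_Xe) * Sigma_f * phi / (lambda_Xe + sigma_Xe * phi)
Numerator = (0.0605 + 0.0036) * 0.101 * 1.0364e+12 = 6.709757e+09
Denominator = 2.09e-5 + 2.6e-18 * 1.0364e+12 = 2.359464e-05
Xe_eq = 6.709757e+09 / 2.359464e-05 = 2.8438e+14 /cm^3

2.8438e+14


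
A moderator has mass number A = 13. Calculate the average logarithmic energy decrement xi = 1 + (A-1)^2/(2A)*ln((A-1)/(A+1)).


xi = 1 + (A-1)^2/(2A) * ln((A-1)/(A+1))
xi = 1 + (13-1)^2/(2*13) * ln((13-1)/(13 +1))
xi = 0.14624

0.14624


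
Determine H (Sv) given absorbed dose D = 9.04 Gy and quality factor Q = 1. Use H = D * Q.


H = D * Q
H = 9.04 * 1
H = 9.0400 Sv

9.0400


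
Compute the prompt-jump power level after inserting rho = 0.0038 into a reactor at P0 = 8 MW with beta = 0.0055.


P1/P0 = beta / (beta - rho)
P1/P0 = 0.0055 / (0.0055 - 0.0038) = 3.235294
P1 = 8 * 3.235294 = 25.882 MW

25.882


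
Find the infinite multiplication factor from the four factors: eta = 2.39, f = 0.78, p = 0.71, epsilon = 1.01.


k_inf = eta * f * p * epsilon
k_inf = 2.39 * 0.78 * 0.71 * 1.01
k_inf = 1.3368

1.3368


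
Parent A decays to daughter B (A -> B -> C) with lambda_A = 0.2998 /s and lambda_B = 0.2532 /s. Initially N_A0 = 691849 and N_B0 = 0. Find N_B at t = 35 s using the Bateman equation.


N_B(t) = lambda_A * N_A0 / (lambda_B - lambda_A) * [exp(-lambda_A*t) - exp(-lambda_B*t)]
exp(-0.2998*35) = 2.772988e-05; exp(-0.2532*35) = 1.416714e-04
N_B = 0.2998 * 691849 / (0.2532 - 0.2998) * (2.772988e-05 - 1.416714e-04)
N_B = 507.15

507.15


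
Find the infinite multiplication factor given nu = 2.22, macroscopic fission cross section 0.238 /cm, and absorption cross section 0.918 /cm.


k_inf = nu * Sigma_f / Sigma_a
k_inf = 2.22 * 0.238 / 0.918
k_inf = 0.57556

0.57556


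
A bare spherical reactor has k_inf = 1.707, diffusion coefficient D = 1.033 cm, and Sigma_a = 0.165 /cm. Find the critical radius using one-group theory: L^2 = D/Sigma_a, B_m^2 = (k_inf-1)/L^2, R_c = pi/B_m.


L^2 = D / Sigma_a = 1.033 / 0.165 = 6.260606 cm^2
B_m^2 = (k_inf - 1) / L^2 = (1.707 - 1) / 6.260606 = 0.1129284 /cm^2
For a bare sphere: B_g = pi/R, so R_c = pi / sqrt(B_m^2)
R_c = pi / sqrt(0.1129284) = 9.3486 cm

9.3486


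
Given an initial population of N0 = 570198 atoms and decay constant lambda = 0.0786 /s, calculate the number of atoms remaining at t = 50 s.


N = N0 * exp(-lambda * t)
N = 570198 * exp(-0.0786 * 50)
N = 11201

11201


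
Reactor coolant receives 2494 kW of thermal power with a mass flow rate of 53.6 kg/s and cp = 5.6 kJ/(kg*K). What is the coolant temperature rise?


dT = Q / (m_dot * cp)
dT = 2494 / (53.6 * 5.6)
dT = 8.3089 C

8.3089


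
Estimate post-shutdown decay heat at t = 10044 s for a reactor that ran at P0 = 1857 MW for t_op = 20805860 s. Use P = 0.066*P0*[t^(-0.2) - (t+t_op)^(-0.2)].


P/P0 = 0.066 * [t^(-0.2) - (t + t_op)^(-0.2)]
P/P0 = 0.066 * [10044^(-0.2) - (10044 + 20805860)^(-0.2)]
P/P0 = 0.066 * [0.1583502 - 0.03438119] = 0.008181955
P = 1857 * 0.008181955 = 15.194 MW

15.194


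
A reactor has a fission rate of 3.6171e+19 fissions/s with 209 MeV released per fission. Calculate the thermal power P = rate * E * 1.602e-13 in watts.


P = fission_rate * E_MeV * 1.602e-13
P = 3.6171e+19 * 209 * 1.602e-13
P = 1.2111e+09 W

1.2111e+09


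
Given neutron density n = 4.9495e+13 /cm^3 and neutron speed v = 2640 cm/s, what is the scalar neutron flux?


phi = n * v
phi = 4.9495e+13 * 2640
phi = 1.3067e+17 /cm^2/s

1.3067e+17


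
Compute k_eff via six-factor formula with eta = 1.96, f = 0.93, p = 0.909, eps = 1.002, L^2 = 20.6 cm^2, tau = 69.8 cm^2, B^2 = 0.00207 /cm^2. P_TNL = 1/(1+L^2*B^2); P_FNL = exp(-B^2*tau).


k_inf = eta*f*p*eps = 1.96*0.93*0.909*1.002 = 1.660239
P_TNL = 1/(1 + L^2*B^2) = 1/(1 + 20.6*0.00207) = 0.9591020
P_FNL = exp(-B^2*tau) = exp(-0.00207*69.8) = 0.8654670
k_eff = k_inf * P_TNL * P_FNL = 1.660239 * 0.9591020 * 0.8654670
k_eff = 1.3781

1.3781


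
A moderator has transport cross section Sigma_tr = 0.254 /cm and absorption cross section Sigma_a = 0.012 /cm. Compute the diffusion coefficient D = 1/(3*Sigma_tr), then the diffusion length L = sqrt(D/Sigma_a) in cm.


D = 1 / (3 * Sigma_tr) = 1 / (3 * 0.254) = 1.312336 cm
L = sqrt(D / Sigma_a)
L = sqrt(1.312336 / 0.012)
L = 10.458 cm

10.458


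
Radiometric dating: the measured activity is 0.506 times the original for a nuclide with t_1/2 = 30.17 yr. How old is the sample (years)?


lambda = ln(2) / t_half = ln(2) / 30.17 = 0.02297472 /yr
t = -ln(A/A0) / lambda
t = -ln(0.506) / 0.02297472
t = 29.651 yr

29.651


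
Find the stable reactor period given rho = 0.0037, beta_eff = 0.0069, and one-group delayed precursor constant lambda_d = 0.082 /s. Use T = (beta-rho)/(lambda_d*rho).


T = (beta - rho) / (lambda_d * rho)
T = (0.0069 - 0.0037) / (0.082 * 0.0037)
T = 10.547 s

10.547


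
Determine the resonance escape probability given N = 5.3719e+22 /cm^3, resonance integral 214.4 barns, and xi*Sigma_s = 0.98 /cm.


p = exp(-N * I * 1e-24 / (xi*Sigma_s))
p = exp(-5.3719e+22 * 214.4 * 1e-24 / 0.98)
p = 7.8704e-06

7.8704e-06


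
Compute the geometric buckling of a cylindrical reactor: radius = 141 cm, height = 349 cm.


B^2 = (2.405/R)^2 + (pi/H)^2
B^2 = (2.405/141)^2 + (pi/349)^2
B^2 = 3.7196e-04 /cm^2

3.7196e-04


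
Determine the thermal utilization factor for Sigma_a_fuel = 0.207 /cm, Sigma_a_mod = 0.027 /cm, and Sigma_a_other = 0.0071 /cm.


f = Sigma_a_fuel / (Sigma_a_fuel + Sigma_a_mod + Sigma_a_other)
f = 0.207 / (0.207 + 0.027 + 0.0071)
f = 0.85856

0.85856


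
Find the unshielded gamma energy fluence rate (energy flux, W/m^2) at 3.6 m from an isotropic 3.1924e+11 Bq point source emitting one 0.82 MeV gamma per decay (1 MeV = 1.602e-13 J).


psi = A * E * 1.602e-13 / (4*pi*r^2)
psi = 3.1924e+11 * 0.82 * 1.602e-13 / (4*pi*3.6^2)
psi = 2.5750e-04 W/m^2

2.5750e-04


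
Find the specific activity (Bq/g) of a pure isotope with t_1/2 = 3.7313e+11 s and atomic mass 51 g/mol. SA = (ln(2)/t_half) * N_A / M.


lambda = ln(2) / t_half = ln(2) / 3.7313e+11 = 1.857656e-12 /s
SA = lambda * N_A / M
SA = 1.857656e-12 * 6.022e23 / 51
SA = 2.1935e+10 Bq/g

2.1935e+10


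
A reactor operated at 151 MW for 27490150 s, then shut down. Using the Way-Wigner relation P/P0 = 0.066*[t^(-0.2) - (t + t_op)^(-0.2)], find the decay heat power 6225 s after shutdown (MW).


P/P0 = 0.066 * [t^(-0.2) - (t + t_op)^(-0.2)]
P/P0 = 0.066 * [6225^(-0.2) - (6225 + 27490150)^(-0.2)]
P/P0 = 0.066 * [0.1742497 - 0.03251958] = 0.009354188
P = 151 * 0.009354188 = 1.4125 MW

1.4125


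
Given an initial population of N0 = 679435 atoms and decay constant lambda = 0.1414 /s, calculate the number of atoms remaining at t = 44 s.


N = N0 * exp(-lambda * t)
N = 679435 * exp(-0.1414 * 44)
N = 1349.4

1349.4


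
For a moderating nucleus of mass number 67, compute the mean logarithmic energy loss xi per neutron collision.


xi = 1 + (A-1)^2/(2A) * ln((A-1)/(A+1))
xi = 1 + (67-1)^2/(2*67) * ln((67-1)/(67 +1))
xi = 0.029556

0.029556


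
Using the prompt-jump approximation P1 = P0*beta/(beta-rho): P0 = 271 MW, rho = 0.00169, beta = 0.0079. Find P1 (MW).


P1/P0 = beta / (beta - rho)
P1/P0 = 0.0079 / (0.0079 - 0.00169) = 1.272142
P1 = 271 * 1.272142 = 344.75 MW

344.75


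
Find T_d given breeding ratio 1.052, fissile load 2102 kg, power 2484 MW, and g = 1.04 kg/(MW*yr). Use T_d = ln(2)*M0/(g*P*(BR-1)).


Breeding gain G = BR - 1 = 1.052 - 1 = 0.052
Fissile production rate = g * P * G = 1.04 * 2484 * 0.052 = 134.33472 kg/yr
T_d = ln(2) * M0 / (g * P * G)
T_d = ln(2) * 2102 / 134.33472 = 10.846 yr

10.846


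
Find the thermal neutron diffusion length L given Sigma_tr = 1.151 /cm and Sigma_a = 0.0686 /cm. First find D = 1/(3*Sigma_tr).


D = 1 / (3 * Sigma_tr) = 1 / (3 * 1.151) = 0.2896032 cm
L = sqrt(D / Sigma_a)
L = sqrt(0.2896032 / 0.0686)
L = 2.0547 cm

2.0547


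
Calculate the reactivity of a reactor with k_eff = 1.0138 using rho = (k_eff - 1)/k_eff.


rho = (k_eff - 1) / k_eff
rho = (1.0138 - 1) / 1.0138
rho = 0.013612

0.013612


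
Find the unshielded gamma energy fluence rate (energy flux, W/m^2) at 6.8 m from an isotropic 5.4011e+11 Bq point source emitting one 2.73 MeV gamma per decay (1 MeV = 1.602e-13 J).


psi = A * E * 1.602e-13 / (4*pi*r^2)
psi = 5.4011e+11 * 2.73 * 1.602e-13 / (4*pi*6.8^2)
psi = 4.0652e-04 W/m^2

4.0652e-04


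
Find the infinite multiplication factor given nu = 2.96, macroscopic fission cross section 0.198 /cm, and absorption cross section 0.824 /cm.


k_inf = nu * Sigma_f / Sigma_a
k_inf = 2.96 * 0.198 / 0.824
k_inf = 0.71126

0.71126


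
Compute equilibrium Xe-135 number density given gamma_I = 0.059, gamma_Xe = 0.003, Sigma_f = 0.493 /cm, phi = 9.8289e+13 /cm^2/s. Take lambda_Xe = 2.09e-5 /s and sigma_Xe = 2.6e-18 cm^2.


Xe_eq = (gamma_I + gamma_Xe) * Sigma_f * phi / (lambda_Xe + sigma_Xe * phi)
Numerator = (0.059 + 0.003) * 0.493 * 9.8289e+13 = 3.004302e+12
Denominator = 2.09e-5 + 2.6e-18 * 9.8289e+13 = 2.764514e-04
Xe_eq = 3.004302e+12 / 2.764514e-04 = 1.0867e+16 /cm^3

1.0867e+16


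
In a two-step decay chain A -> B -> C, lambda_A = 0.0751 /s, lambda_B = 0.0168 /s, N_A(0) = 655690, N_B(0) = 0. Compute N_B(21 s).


N_B(t) = lambda_A * N_A0 / (lambda_B - lambda_A) * [exp(-lambda_A*t) - exp(-lambda_B*t)]
exp(-0.0751*21) = 0.2065733; exp(-0.0168*21) = 0.7027177
N_B = 0.0751 * 655690 / (0.0168 - 0.0751) * (0.2065733 - 0.7027177)
N_B = 419062

419062


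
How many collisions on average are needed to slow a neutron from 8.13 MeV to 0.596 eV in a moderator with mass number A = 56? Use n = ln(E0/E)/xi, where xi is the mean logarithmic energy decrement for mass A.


xi = 1 + (A-1)^2/(2A)*ln((A-1)/(A+1)) = 0.03529286 (for A = 56)
n = ln(E0/E) / xi
n = ln(8.13e6 / 0.596) / 0.03529286
n = ln(1.364094e+07) / 0.03529286 = 465.49

465.49


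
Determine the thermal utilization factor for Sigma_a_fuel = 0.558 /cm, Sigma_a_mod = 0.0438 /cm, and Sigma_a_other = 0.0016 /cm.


f = Sigma_a_fuel / (Sigma_a_fuel + Sigma_a_mod + Sigma_a_other)
f = 0.558 / (0.558 + 0.0438 + 0.0016)
f = 0.92476

0.92476


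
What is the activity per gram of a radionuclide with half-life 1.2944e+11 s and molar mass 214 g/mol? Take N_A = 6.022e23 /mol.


lambda = ln(2) / t_half = ln(2) / 1.2944e+11 = 5.354969e-12 /s
SA = lambda * N_A / M
SA = 5.354969e-12 * 6.022e23 / 214
SA = 1.5069e+10 Bq/g

1.5069e+10


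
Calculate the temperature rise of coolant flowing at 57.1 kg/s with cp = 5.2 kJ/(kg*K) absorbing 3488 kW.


dT = Q / (m_dot * cp)
dT = 3488 / (57.1 * 5.2)
dT = 11.747 C

11.747


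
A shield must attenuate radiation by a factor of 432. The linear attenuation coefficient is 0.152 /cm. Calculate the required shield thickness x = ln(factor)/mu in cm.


x = ln(factor) / mu
x = ln(432) / 0.152
x = 39.924 cm

39.924


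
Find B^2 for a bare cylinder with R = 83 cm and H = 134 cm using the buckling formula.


B^2 = (2.405/R)^2 + (pi/H)^2
B^2 = (2.405/83)^2 + (pi/134)^2
B^2 = 0.0013893 /cm^2

0.0013893


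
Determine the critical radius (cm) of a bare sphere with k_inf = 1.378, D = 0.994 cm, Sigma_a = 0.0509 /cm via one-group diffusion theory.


L^2 = D / Sigma_a = 0.994 / 0.0509 = 19.52849 cm^2
B_m^2 = (k_inf - 1) / L^2 = (1.378 - 1) / 19.52849 = 0.01935634 /cm^2
For a bare sphere: B_g = pi/R, so R_c = pi / sqrt(B_m^2)
R_c = pi / sqrt(0.01935634) = 22.581 cm

22.581


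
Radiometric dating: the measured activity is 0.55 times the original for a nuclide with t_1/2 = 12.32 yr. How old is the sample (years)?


lambda = ln(2) / t_half = ln(2) / 12.32 = 0.05626195 /yr
t = -ln(A/A0) / lambda
t = -ln(0.55) / 0.05626195
t = 10.626 yr

10.626


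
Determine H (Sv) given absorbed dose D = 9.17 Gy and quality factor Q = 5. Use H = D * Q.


H = D * Q
H = 9.17 * 5
H = 45.850 Sv

45.850


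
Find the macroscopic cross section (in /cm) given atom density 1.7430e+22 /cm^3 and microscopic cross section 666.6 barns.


Sigma = N * sigma_barns * 1e-24
Sigma = 1.7430e+22 * 666.6 * 1e-24
Sigma = 11.619 /cm

11.619


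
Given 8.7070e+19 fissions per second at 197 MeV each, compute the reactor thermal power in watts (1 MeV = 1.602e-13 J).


P = fission_rate * E_MeV * 1.602e-13
P = 8.7070e+19 * 197 * 1.602e-13
P = 2.7479e+09 W

2.7479e+09


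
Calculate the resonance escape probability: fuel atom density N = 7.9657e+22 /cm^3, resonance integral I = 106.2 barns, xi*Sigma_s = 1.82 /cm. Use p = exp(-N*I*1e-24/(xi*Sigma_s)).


p = exp(-N * I * 1e-24 / (xi*Sigma_s))
p = exp(-7.9657e+22 * 106.2 * 1e-24 / 1.82)
p = 0.0095796

0.0095796


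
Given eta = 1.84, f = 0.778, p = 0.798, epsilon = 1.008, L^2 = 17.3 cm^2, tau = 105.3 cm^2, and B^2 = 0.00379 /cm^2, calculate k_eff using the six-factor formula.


k_inf = eta*f*p*eps = 1.84*0.778*0.798*1.008 = 1.151492
P_TNL = 1/(1 + L^2*B^2) = 1/(1 + 17.3*0.00379) = 0.9384675
P_FNL = exp(-B^2*tau) = exp(-0.00379*105.3) = 0.6709323
k_eff = k_inf * P_TNL * P_FNL = 1.151492 * 0.9384675 * 0.6709323
k_eff = 0.72503

0.72503
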